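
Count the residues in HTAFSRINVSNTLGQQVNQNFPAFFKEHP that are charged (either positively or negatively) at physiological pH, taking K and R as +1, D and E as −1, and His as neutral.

Charged side chains at pH ~7.4: K, R (positive); D, E (negative).
Matching residues: R6, K26, E27.

3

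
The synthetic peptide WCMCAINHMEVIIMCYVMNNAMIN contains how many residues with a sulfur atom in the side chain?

8

The sulfur-bearing residues are cysteine (–SH) and methionine (–S–CH₃).
Matching residues: C2, M3, C4, M9, M14, C15, M18, M22.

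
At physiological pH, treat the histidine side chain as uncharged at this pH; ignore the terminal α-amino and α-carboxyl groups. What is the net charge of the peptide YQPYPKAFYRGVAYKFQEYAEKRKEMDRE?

+2

Near pH 7.4, K and R contribute +1 each, D and E contribute −1 each, and every other side chain (His included, as stated) is uncharged.
Positive (K, R): K6, R10, K15, K22, R23, K24, R28 → +7.
Negative (D, E): E18, E21, E25, D27, E29 → −5.
Net charge = (+7) + (−5) = +2.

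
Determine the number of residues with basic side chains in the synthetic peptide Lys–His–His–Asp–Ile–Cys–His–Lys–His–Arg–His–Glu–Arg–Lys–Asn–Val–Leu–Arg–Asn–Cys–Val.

Lysine (K), arginine (R), and histidine (H) have basic, nitrogen-containing side chains.
Matching residues: Lys1, His2, His3, His7, Lys8, His9, Arg10, His11, Arg13, Lys14, Arg18.

11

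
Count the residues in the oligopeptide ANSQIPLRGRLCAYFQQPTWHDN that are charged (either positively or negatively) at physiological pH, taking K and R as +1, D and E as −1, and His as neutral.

Charged side chains at pH ~7.4: K, R (positive); D, E (negative).
Matching residues: R8, R10, D22.

3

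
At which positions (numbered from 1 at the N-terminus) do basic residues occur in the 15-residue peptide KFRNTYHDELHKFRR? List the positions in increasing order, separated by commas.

K, R, and H are the three residues with basic side chains (ε-amine, guanidinium, and imidazole respectively).
Matching residues: K1, R3, H7, H11, K12, R14, R15.

1, 3, 7, 11, 12, 14, 15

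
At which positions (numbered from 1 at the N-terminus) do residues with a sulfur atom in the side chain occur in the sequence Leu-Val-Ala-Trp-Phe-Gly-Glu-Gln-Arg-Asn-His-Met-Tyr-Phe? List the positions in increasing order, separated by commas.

Only Cys (C) and Met (M) have a sulfur atom in the side chain.
Matching residues: Met12.

12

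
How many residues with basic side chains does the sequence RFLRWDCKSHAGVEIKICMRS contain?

The basic amino acids are Lys (K), Arg (R), and His (H).
Matching residues: R1, R4, K8, H10, K16, R20.

6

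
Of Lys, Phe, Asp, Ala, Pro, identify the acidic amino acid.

Asp

Aspartate (D) and glutamate (E) have carboxylic-acid side chains and are the acidic amino acids.
Of the listed options, only Asp belongs to this group.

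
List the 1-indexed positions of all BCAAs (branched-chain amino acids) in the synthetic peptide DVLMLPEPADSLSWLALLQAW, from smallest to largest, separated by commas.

2, 3, 5, 12, 15, 17, 18

The BCAAs are Val, Leu, and Ile — aliphatic side chains with a branch point.
Matching residues: V2, L3, L5, L12, L15, L17, L18.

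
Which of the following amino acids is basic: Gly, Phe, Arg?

Arg

The basic amino acids are Lys (K), Arg (R), and His (H).
Of the listed options, only Arg belongs to this group.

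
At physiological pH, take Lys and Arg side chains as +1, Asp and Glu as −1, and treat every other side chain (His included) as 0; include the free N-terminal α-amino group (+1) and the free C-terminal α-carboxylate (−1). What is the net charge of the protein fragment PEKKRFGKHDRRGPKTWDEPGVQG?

+3

Positive (K, R): K3, K4, R5, K8, R11, R12, K15 → +7.
Negative (D, E): E2, D10, D18, E19 → −4.
The N-terminus (+1) and C-terminus (−1) cancel.
Net charge = (+7) + (−4) = +3.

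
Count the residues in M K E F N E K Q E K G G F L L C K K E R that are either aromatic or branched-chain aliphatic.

4

Aromatic: F, W, Y. Branched-chain aliphatic: I, L, V.
Aromatic residues here: F4, F13 (2).
Branched-chain aliphatic residues here: L14, L15 (2).
The two groups share no amino acid, so total = 2 + 2 = 4.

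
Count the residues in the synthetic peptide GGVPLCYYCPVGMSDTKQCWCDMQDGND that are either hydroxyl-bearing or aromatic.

Hydroxyl-bearing: S, T, Y. Aromatic: F, W, Y.
Hydroxyl-bearing residues here: Y7, Y8, S14, T16 (4).
Aromatic residues here: Y7, Y8, W20 (3).
Y is in both groups, so the 2 Y residues must not be double-counted.
Total = 4 + 3 − 2 = 5.

5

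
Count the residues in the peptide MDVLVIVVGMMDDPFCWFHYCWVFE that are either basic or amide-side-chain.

1

Basic: H, K, R. Amide-side-chain: N, Q.
Basic residues here: H19 (1).
Amide-side-chain residues here: none (0).
The two groups share no amino acid, so total = 1 + 0 = 1.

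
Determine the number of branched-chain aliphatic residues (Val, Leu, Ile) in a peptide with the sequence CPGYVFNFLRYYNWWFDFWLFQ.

3

Matching residues: V5, L9, L20.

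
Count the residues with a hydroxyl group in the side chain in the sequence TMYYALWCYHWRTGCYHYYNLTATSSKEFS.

S, T, and Y are the three residues with a side-chain hydroxyl.
Matching residues: T1, Y3, Y4, Y9, T13, Y16, Y18, Y19, T22, T24, S25, S26, S30.

13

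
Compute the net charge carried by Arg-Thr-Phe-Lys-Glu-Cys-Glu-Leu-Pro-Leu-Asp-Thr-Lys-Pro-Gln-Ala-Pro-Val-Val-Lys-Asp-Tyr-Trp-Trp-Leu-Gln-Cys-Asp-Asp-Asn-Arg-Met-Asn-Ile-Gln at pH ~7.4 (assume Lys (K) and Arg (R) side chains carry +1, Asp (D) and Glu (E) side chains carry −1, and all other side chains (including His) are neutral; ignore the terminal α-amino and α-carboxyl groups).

Positive (K, R): Arg1, Lys4, Lys13, Lys20, Arg31 → +5.
Negative (D, E): Glu5, Glu7, Asp11, Asp21, Asp28, Asp29 → −6.
Net charge = (+5) + (−6) = −1.

-1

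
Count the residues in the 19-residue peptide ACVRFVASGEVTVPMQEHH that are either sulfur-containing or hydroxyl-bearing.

4

Sulfur-containing: C, M. Hydroxyl-bearing: S, T, Y.
Sulfur-containing residues here: C2, M15 (2).
Hydroxyl-bearing residues here: S8, T12 (2).
The two groups share no amino acid, so total = 2 + 2 = 4.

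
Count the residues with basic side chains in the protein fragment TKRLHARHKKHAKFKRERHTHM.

14

The basic amino acids are Lys (K), Arg (R), and His (H).
Matching residues: K2, R3, H5, R7, H8, K9, K10, H11, K13, K15, R16, R18, H19, H21.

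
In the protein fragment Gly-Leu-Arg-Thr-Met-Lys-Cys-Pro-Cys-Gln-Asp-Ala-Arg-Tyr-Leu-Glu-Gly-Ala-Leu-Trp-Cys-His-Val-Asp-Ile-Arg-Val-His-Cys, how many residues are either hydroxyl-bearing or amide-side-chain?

Hydroxyl-bearing: S, T, Y. Amide-side-chain: N, Q.
Hydroxyl-bearing residues here: Thr4, Tyr14 (2).
Amide-side-chain residues here: Gln10 (1).
The two groups share no amino acid, so total = 2 + 1 = 3.

3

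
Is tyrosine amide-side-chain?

No

Only N (asparagine) and Q (glutamine) carry a side-chain carboxamide.
Tyrosine is not in this group.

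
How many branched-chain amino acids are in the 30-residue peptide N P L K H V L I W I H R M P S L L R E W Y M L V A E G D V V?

11

The BCAAs are Val, Leu, and Ile — aliphatic side chains with a branch point.
Matching residues: L3, V6, L7, I8, I10, L16, L17, L23, V24, V29, V30.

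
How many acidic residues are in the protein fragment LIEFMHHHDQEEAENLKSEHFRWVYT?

6

The acidic residues are Asp (D) and Glu (E), whose side chains end in a carboxylate group.
Matching residues: E3, D9, E11, E12, E14, E19.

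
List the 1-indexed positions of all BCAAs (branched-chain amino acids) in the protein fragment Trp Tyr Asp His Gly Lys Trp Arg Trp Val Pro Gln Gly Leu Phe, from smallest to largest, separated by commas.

10, 14

Valine (V), leucine (L), and isoleucine (I) are the branched-chain amino acids.
Matching residues: Val10, Leu14.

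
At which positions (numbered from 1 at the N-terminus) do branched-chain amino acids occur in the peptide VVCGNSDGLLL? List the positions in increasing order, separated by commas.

1, 2, 9, 10, 11

The BCAAs are Val, Leu, and Ile — aliphatic side chains with a branch point.
Matching residues: V1, V2, L9, L10, L11.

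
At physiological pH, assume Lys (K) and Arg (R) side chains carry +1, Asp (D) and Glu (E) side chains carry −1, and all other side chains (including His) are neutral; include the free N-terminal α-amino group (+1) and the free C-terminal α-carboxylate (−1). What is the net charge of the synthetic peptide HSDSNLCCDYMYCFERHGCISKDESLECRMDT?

-4

Positive (K, R): R16, K22, R29 → +3.
Negative (D, E): D3, D9, E15, D23, E24, E27, D31 → −7.
The N-terminus (+1) and C-terminus (−1) cancel.
Net charge = (+3) + (−7) = −4.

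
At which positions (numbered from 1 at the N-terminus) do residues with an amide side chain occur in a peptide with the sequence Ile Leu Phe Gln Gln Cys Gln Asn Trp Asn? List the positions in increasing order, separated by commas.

Only N (asparagine) and Q (glutamine) carry a side-chain carboxamide.
Matching residues: Gln4, Gln5, Gln7, Asn8, Asn10.

4, 5, 7, 8, 10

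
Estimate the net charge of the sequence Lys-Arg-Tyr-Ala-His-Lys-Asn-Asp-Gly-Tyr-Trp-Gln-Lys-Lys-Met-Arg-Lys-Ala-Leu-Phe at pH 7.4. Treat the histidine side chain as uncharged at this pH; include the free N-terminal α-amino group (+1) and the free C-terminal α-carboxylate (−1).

The side chains ionized at physiological pH are Lys/Arg (+1) and Asp/Glu (−1); with His treated as neutral, nothing else contributes.
Positive (K, R): Lys1, Arg2, Lys6, Lys13, Lys14, Arg16, Lys17 → +7.
Negative (D, E): Asp8 → −1.
The N-terminus (+1) and C-terminus (−1) cancel.
Net charge = (+7) + (−1) = +6.

+6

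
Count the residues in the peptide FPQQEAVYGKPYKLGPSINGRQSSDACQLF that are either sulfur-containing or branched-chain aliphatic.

Sulfur-containing: C, M. Branched-chain aliphatic: I, L, V.
Sulfur-containing residues here: C27 (1).
Branched-chain aliphatic residues here: V7, L14, I18, L29 (4).
The two groups share no amino acid, so total = 1 + 4 = 5.

5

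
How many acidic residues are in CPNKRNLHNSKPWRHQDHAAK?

Aspartate (D) and glutamate (E) have carboxylic-acid side chains and are the acidic amino acids.
Matching residues: D17.

1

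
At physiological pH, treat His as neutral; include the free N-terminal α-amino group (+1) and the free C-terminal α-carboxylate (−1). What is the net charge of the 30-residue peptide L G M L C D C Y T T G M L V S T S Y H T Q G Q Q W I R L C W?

At pH ~7.4 the Lys and Arg side chains are protonated (+1), the Asp and Glu side chains are deprotonated (−1), and with His taken as neutral all other side chains carry no charge.
Positive (K, R): R27 → +1.
Negative (D, E): D6 → −1.
The N-terminus (+1) and C-terminus (−1) cancel.
Net charge = (+1) + (−1) = 0.

0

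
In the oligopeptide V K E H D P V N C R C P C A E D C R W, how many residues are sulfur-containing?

4

Cysteine (C, thiol) and methionine (M, thioether) are the two sulfur-containing amino acids.
Matching residues: C9, C11, C13, C17.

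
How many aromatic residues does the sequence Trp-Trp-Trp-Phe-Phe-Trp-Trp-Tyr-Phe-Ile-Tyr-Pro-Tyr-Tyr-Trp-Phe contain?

14

Phenylalanine (F), tryptophan (W), and tyrosine (Y) have aromatic ring side chains.
Matching residues: Trp1, Trp2, Trp3, Phe4, Phe5, Trp6, Trp7, Tyr8, Phe9, Tyr11, Tyr13, Tyr14, Trp15, Phe16.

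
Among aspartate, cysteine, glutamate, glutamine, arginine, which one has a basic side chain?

The basic amino acids are Lys (K), Arg (R), and His (H).
Of the listed options, only arginine belongs to this group.

arginine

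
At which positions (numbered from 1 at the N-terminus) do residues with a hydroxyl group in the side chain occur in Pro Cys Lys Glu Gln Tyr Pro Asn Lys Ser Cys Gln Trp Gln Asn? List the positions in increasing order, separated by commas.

6, 10

The –OH-bearing residues are Ser, Thr (aliphatic alcohols), and Tyr (phenol).
Matching residues: Tyr6, Ser10.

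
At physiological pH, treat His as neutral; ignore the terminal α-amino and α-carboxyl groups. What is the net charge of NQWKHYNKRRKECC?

Near pH 7.4, K and R contribute +1 each, D and E contribute −1 each, and every other side chain (His included, as stated) is uncharged.
Positive (K, R): K4, K8, R9, R10, K11 → +5.
Negative (D, E): E12 → −1.
Net charge = (+5) + (−1) = +4.

+4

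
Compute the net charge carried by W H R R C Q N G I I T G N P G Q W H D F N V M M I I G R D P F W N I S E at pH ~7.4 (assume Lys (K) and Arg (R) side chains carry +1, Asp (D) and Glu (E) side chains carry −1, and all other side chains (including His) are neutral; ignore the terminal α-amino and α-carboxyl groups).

Positive (K, R): R3, R4, R28 → +3.
Negative (D, E): D19, D29, E36 → −3.
Net charge = (+3) + (−3) = 0.

0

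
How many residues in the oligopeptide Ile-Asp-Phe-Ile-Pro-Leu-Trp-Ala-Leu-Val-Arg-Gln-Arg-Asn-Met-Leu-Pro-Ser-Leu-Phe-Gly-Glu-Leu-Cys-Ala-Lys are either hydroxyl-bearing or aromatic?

Hydroxyl-bearing: S, T, Y. Aromatic: F, W, Y.
Hydroxyl-bearing residues here: Ser18 (1).
Aromatic residues here: Phe3, Trp7, Phe20 (3).
(Y belongs to both groups, but none appear in this sequence.) Total = 1 + 3 = 4.

4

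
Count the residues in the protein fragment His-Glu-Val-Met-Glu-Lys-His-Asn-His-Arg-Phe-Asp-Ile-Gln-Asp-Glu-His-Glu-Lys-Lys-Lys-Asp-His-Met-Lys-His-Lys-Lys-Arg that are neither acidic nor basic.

7

Acidic: D, E. Basic: K, R, H. All other residues are neither.
Matching residues: Val3, Met4, Asn8, Phe11, Ile13, Gln14, Met24.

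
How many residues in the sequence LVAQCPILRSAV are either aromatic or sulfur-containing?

Aromatic: F, W, Y. Sulfur-containing: C, M.
Aromatic residues here: none (0).
Sulfur-containing residues here: C5 (1).
The two groups share no amino acid, so total = 0 + 1 = 1.

1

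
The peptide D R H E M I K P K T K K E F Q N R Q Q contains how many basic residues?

The basic amino acids are Lys (K), Arg (R), and His (H).
Matching residues: R2, H3, K7, K9, K11, K12, R17.

7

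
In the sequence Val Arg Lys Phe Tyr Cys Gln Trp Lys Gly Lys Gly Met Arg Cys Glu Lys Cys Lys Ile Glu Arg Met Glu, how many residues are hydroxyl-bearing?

The –OH-bearing residues are Ser, Thr (aliphatic alcohols), and Tyr (phenol).
Matching residues: Tyr5.

1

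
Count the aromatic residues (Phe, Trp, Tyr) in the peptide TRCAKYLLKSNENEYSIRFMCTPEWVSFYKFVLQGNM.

Matching residues: Y6, Y15, F19, W25, F28, Y29, F31.

7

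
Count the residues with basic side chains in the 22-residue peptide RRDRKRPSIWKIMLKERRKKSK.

Lysine (K), arginine (R), and histidine (H) have basic, nitrogen-containing side chains.
Matching residues: R1, R2, R4, K5, R6, K11, K15, R17, R18, K19, K20, K22.

12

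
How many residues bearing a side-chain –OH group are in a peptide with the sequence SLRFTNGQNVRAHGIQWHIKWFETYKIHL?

4

The –OH-bearing residues are Ser, Thr (aliphatic alcohols), and Tyr (phenol).
Matching residues: S1, T5, T24, Y25.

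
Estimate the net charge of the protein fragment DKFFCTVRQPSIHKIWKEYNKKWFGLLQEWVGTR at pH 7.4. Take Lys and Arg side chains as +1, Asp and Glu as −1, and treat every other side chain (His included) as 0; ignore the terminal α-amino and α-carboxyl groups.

Positive (K, R): K2, R8, K14, K17, K21, K22, R34 → +7.
Negative (D, E): D1, E18, E29 → −3.
Net charge = (+7) + (−3) = +4.

+4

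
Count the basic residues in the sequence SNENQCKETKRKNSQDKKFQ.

K, R, and H are the three residues with basic side chains (ε-amine, guanidinium, and imidazole respectively).
Matching residues: K7, K10, R11, K12, K17, K18.

6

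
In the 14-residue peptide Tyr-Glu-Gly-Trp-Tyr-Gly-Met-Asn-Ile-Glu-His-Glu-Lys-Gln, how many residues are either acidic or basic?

Acidic: D, E. Basic: H, K, R.
Acidic residues here: Glu2, Glu10, Glu12 (3).
Basic residues here: His11, Lys13 (2).
The two groups share no amino acid, so total = 3 + 2 = 5.

5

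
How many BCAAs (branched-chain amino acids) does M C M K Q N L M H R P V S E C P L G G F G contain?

The BCAAs are Val, Leu, and Ile — aliphatic side chains with a branch point.
Matching residues: L7, V12, L17.

3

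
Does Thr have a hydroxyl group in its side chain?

The –OH-bearing residues are Ser, Thr (aliphatic alcohols), and Tyr (phenol).
Threonine is in this group.

Yes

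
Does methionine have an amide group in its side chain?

No

The amide-side-chain residues are Asn (N) and Gln (Q).
Methionine is not in this group.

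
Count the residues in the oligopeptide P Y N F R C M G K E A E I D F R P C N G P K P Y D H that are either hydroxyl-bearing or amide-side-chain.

4

Hydroxyl-bearing: S, T, Y. Amide-side-chain: N, Q.
Hydroxyl-bearing residues here: Y2, Y24 (2).
Amide-side-chain residues here: N3, N19 (2).
The two groups share no amino acid, so total = 2 + 2 = 4.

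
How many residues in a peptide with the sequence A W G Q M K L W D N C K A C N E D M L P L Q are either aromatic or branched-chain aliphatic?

5

Aromatic: F, W, Y. Branched-chain aliphatic: I, L, V.
Aromatic residues here: W2, W8 (2).
Branched-chain aliphatic residues here: L7, L19, L21 (3).
The two groups share no amino acid, so total = 2 + 3 = 5.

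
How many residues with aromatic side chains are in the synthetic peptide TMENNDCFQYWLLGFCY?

5

Phenylalanine (F), tryptophan (W), and tyrosine (Y) have aromatic ring side chains.
Matching residues: F8, Y10, W11, F15, Y17.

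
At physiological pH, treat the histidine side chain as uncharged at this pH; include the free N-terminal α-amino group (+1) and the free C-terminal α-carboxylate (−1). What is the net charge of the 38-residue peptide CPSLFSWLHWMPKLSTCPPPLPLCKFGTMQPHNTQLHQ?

+2

Near pH 7.4, K and R contribute +1 each, D and E contribute −1 each, and every other side chain (His included, as stated) is uncharged.
Positive (K, R): K13, K25 → +2.
Negative (D, E): none → −0.
The N-terminus (+1) and C-terminus (−1) cancel.
Net charge = (+2) + (−0) = +2.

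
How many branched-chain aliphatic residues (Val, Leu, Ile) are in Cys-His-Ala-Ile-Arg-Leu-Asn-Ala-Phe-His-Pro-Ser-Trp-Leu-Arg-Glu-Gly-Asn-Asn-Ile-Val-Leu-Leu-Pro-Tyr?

Matching residues: Ile4, Leu6, Leu14, Ile20, Val21, Leu22, Leu23.

7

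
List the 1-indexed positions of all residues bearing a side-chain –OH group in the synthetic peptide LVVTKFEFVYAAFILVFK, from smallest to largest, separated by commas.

4, 10

Serine (S), threonine (T), and tyrosine (Y) each carry a hydroxyl group on the side chain.
Matching residues: T4, Y10.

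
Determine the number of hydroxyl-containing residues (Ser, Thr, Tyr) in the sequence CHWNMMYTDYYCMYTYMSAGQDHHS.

9

Matching residues: Y7, T8, Y10, Y11, Y14, T15, Y16, S18, S25.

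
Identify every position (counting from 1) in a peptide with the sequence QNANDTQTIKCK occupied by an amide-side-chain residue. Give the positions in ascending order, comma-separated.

1, 2, 4, 7

The amide-side-chain residues are Asn (N) and Gln (Q).
Matching residues: Q1, N2, N4, Q7.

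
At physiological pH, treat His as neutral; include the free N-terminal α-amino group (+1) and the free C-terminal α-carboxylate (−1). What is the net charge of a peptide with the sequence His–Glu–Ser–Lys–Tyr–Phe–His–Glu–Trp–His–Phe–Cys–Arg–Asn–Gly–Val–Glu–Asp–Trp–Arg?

-1

At pH ~7.4 the Lys and Arg side chains are protonated (+1), the Asp and Glu side chains are deprotonated (−1), and with His taken as neutral all other side chains carry no charge.
Positive (K, R): Lys4, Arg13, Arg20 → +3.
Negative (D, E): Glu2, Glu8, Glu17, Asp18 → −4.
The N-terminus (+1) and C-terminus (−1) cancel.
Net charge = (+3) + (−4) = −1.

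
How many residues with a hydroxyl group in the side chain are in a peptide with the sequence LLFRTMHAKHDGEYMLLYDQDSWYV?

5

Serine (S), threonine (T), and tyrosine (Y) each carry a hydroxyl group on the side chain.
Matching residues: T5, Y14, Y18, S22, Y24.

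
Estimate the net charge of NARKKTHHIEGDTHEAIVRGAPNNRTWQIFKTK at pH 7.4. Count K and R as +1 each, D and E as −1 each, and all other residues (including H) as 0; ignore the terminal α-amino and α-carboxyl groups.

Positive (K, R): R3, K4, K5, R19, R25, K31, K33 → +7.
Negative (D, E): E10, D12, E15 → −3.
Net charge = (+7) + (−3) = +4.

+4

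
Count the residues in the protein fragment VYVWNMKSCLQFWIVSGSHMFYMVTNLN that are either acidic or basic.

2

Acidic: D, E. Basic: H, K, R.
Acidic residues here: none (0).
Basic residues here: K7, H19 (2).
The two groups share no amino acid, so total = 0 + 2 = 2.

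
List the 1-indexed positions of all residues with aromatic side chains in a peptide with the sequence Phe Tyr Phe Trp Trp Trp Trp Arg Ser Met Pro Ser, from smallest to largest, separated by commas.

Phenylalanine (F), tryptophan (W), and tyrosine (Y) have aromatic ring side chains.
Matching residues: Phe1, Tyr2, Phe3, Trp4, Trp5, Trp6, Trp7.

1, 2, 3, 4, 5, 6, 7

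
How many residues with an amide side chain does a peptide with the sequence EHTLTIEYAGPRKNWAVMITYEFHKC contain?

1

The amide-side-chain residues are Asn (N) and Gln (Q).
Matching residues: N14.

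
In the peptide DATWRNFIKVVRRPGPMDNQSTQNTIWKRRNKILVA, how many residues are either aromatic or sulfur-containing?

4

Aromatic: F, W, Y. Sulfur-containing: C, M.
Aromatic residues here: W4, F7, W27 (3).
Sulfur-containing residues here: M17 (1).
The two groups share no amino acid, so total = 3 + 1 = 4.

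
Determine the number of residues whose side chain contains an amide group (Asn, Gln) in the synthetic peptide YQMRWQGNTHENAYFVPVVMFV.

Matching residues: Q2, Q6, N8, N12.

4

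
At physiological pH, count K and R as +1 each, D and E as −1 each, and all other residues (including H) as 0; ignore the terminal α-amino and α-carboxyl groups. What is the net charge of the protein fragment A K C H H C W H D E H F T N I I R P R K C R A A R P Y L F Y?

+4

Positive (K, R): K2, R17, R19, K20, R22, R25 → +6.
Negative (D, E): D9, E10 → −2.
Net charge = (+6) + (−2) = +4.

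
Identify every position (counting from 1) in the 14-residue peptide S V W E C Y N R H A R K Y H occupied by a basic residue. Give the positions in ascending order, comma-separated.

The basic amino acids are Lys (K), Arg (R), and His (H).
Matching residues: R8, H9, R11, K12, H14.

8, 9, 11, 12, 14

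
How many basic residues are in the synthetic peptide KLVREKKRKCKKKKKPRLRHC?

14

Lysine (K), arginine (R), and histidine (H) have basic, nitrogen-containing side chains.
Matching residues: K1, R4, K6, K7, R8, K9, K11, K12, K13, K14, K15, R17, R19, H20.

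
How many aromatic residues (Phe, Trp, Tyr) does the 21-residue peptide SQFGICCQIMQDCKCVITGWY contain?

Matching residues: F3, W20, Y21.

3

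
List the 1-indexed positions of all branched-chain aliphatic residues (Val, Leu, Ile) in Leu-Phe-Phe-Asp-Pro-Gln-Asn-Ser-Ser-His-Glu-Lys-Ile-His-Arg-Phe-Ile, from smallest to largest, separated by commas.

Matching residues: Leu1, Ile13, Ile17.

1, 13, 17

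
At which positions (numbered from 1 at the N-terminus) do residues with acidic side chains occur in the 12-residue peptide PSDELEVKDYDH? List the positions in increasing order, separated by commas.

Aspartate (D) and glutamate (E) have carboxylic-acid side chains and are the acidic amino acids.
Matching residues: D3, E4, E6, D9, D11.

3, 4, 6, 9, 11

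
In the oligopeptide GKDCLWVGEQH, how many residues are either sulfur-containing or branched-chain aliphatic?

Sulfur-containing: C, M. Branched-chain aliphatic: I, L, V.
Sulfur-containing residues here: C4 (1).
Branched-chain aliphatic residues here: L5, V7 (2).
The two groups share no amino acid, so total = 1 + 2 = 3.

3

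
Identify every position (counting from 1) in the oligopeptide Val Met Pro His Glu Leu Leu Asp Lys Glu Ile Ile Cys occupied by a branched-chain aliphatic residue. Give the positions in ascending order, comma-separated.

Valine (V), leucine (L), and isoleucine (I) are the branched-chain amino acids.
Matching residues: Val1, Leu6, Leu7, Ile11, Ile12.

1, 6, 7, 11, 12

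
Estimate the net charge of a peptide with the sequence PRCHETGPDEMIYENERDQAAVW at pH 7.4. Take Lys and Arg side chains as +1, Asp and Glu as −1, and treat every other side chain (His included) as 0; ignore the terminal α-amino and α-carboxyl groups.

Positive (K, R): R2, R17 → +2.
Negative (D, E): E5, D9, E10, E14, E16, D18 → −6.
Net charge = (+2) + (−6) = −4.

-4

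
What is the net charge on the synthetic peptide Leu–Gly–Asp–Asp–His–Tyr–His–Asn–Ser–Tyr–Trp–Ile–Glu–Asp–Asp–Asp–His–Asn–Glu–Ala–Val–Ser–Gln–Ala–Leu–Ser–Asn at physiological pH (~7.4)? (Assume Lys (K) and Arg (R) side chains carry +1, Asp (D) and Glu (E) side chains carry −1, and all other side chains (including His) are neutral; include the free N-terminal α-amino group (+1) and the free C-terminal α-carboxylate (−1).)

Positive (K, R): none → +0.
Negative (D, E): Asp3, Asp4, Glu13, Asp14, Asp15, Asp16, Glu19 → −7.
The N-terminus (+1) and C-terminus (−1) cancel.
Net charge = (+0) + (−7) = −7.

-7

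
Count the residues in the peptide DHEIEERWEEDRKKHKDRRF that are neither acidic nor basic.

3

Acidic: D, E. Basic: K, R, H. All other residues are neither.
Matching residues: I4, W8, F20.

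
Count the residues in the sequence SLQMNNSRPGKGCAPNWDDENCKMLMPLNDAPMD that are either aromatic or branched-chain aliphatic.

Aromatic: F, W, Y. Branched-chain aliphatic: I, L, V.
Aromatic residues here: W17 (1).
Branched-chain aliphatic residues here: L2, L25, L28 (3).
The two groups share no amino acid, so total = 1 + 3 = 4.

4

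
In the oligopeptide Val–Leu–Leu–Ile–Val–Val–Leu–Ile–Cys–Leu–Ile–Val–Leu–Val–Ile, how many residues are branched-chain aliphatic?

Valine (V), leucine (L), and isoleucine (I) are the branched-chain amino acids.
Matching residues: Val1, Leu2, Leu3, Ile4, Val5, Val6, Leu7, Ile8, Leu10, Ile11, Val12, Leu13, Val14, Ile15.

14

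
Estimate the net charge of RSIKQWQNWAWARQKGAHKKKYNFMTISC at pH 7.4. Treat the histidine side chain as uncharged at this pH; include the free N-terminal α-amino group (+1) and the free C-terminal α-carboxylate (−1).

At pH ~7.4 the Lys and Arg side chains are protonated (+1), the Asp and Glu side chains are deprotonated (−1), and with His taken as neutral all other side chains carry no charge.
Positive (K, R): R1, K4, R13, K15, K19, K20, K21 → +7.
Negative (D, E): none → −0.
The N-terminus (+1) and C-terminus (−1) cancel.
Net charge = (+7) + (−0) = +7.

+7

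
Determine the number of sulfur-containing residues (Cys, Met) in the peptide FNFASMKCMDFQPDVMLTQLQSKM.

Matching residues: M6, C8, M9, M16, M24.

5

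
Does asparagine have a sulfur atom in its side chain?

The sulfur-bearing residues are cysteine (–SH) and methionine (–S–CH₃).
Asparagine is not in this group.

No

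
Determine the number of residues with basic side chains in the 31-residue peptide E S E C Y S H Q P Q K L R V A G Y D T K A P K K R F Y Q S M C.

7

The basic amino acids are Lys (K), Arg (R), and His (H).
Matching residues: H7, K11, R13, K20, K23, K24, R25.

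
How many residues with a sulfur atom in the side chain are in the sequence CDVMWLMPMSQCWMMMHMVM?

The sulfur-bearing residues are cysteine (–SH) and methionine (–S–CH₃).
Matching residues: C1, M4, M7, M9, C12, M14, M15, M16, M18, M20.

10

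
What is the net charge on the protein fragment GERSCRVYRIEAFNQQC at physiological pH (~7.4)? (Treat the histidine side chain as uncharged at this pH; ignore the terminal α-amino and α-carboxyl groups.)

+1

Near pH 7.4, K and R contribute +1 each, D and E contribute −1 each, and every other side chain (His included, as stated) is uncharged.
Positive (K, R): R3, R6, R9 → +3.
Negative (D, E): E2, E11 → −2.
Net charge = (+3) + (−2) = +1.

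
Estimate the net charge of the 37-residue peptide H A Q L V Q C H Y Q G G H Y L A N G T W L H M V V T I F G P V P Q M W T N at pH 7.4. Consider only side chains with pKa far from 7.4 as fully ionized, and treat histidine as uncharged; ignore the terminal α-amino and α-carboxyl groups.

The side chains ionized at physiological pH are Lys/Arg (+1) and Asp/Glu (−1); with His treated as neutral, nothing else contributes.
Positive (K, R): none → +0.
Negative (D, E): none → −0.
Net charge = (+0) + (−0) = 0.

0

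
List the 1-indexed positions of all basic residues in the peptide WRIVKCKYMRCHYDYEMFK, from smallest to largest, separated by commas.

2, 5, 7, 10, 12, 19

K, R, and H are the three residues with basic side chains (ε-amine, guanidinium, and imidazole respectively).
Matching residues: R2, K5, K7, R10, H12, K19.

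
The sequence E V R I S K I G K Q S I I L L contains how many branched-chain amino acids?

Valine (V), leucine (L), and isoleucine (I) are the branched-chain amino acids.
Matching residues: V2, I4, I7, I12, I13, L14, L15.

7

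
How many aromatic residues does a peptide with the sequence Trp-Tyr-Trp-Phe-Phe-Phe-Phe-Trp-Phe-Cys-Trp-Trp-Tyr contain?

F, W, and Y each carry an aromatic ring on the side chain.
Matching residues: Trp1, Tyr2, Trp3, Phe4, Phe5, Phe6, Phe7, Trp8, Phe9, Trp11, Trp12, Tyr13.

12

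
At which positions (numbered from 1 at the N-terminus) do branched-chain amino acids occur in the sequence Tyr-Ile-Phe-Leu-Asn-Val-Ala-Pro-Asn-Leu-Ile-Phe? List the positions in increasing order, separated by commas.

Valine (V), leucine (L), and isoleucine (I) are the branched-chain amino acids.
Matching residues: Ile2, Leu4, Val6, Leu10, Ile11.

2, 4, 6, 10, 11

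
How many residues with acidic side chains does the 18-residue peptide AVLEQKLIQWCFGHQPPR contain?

Aspartate (D) and glutamate (E) have carboxylic-acid side chains and are the acidic amino acids.
Matching residues: E4.

1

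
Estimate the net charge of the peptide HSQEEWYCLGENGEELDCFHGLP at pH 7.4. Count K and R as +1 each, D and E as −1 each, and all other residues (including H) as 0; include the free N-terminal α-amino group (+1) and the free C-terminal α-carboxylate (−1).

-6

Positive (K, R): none → +0.
Negative (D, E): E4, E5, E11, E14, E15, D17 → −6.
The N-terminus (+1) and C-terminus (−1) cancel.
Net charge = (+0) + (−6) = −6.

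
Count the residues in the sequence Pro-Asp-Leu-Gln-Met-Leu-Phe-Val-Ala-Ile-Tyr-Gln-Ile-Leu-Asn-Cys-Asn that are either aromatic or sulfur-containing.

Aromatic: F, W, Y. Sulfur-containing: C, M.
Aromatic residues here: Phe7, Tyr11 (2).
Sulfur-containing residues here: Met5, Cys16 (2).
The two groups share no amino acid, so total = 2 + 2 = 4.

4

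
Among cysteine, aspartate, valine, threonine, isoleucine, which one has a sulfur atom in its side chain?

cysteine

Only Cys (C) and Met (M) have a sulfur atom in the side chain.
Of the listed options, only cysteine belongs to this group.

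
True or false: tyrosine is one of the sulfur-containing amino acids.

Only Cys (C) and Met (M) have a sulfur atom in the side chain.
Tyrosine is not in this group.

False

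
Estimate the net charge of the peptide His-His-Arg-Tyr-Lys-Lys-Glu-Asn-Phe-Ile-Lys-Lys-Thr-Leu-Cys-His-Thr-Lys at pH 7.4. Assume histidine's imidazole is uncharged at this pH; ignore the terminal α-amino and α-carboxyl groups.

+5

Near pH 7.4, K and R contribute +1 each, D and E contribute −1 each, and every other side chain (His included, as stated) is uncharged.
Positive (K, R): Arg3, Lys5, Lys6, Lys11, Lys12, Lys18 → +6.
Negative (D, E): Glu7 → −1.
Net charge = (+6) + (−1) = +5.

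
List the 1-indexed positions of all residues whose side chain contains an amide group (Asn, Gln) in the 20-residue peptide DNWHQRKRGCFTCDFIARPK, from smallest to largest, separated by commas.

Matching residues: N2, Q5.

2, 5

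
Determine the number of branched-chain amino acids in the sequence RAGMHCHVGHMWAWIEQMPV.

V, L, and I make up the branched-chain aliphatic group.
Matching residues: V8, I15, V20.

3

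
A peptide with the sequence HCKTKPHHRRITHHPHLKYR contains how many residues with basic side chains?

Lysine (K), arginine (R), and histidine (H) have basic, nitrogen-containing side chains.
Matching residues: H1, K3, K5, H7, H8, R9, R10, H13, H14, H16, K18, R20.

12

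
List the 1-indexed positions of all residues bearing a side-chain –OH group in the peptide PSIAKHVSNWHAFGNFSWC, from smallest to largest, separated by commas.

2, 8, 17

The –OH-bearing residues are Ser, Thr (aliphatic alcohols), and Tyr (phenol).
Matching residues: S2, S8, S17.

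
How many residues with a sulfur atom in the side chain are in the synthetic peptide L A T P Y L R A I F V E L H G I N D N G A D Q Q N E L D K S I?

Cysteine (C, thiol) and methionine (M, thioether) are the two sulfur-containing amino acids.
None of the 31 residues belong to this group.

0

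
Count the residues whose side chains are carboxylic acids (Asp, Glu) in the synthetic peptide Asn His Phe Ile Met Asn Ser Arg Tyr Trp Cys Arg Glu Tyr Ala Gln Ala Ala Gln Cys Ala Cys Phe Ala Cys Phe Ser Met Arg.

Matching residues: Glu13.

1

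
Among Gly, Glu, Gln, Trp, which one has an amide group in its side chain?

Gln

Asparagine (N) and glutamine (Q) have uncharged amide side chains.
Of the listed options, only Gln belongs to this group.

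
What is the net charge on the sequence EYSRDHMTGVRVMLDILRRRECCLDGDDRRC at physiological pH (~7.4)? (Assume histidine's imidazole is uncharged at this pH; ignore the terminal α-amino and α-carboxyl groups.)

Near pH 7.4, K and R contribute +1 each, D and E contribute −1 each, and every other side chain (His included, as stated) is uncharged.
Positive (K, R): R4, R11, R18, R19, R20, R29, R30 → +7.
Negative (D, E): E1, D5, D15, E21, D25, D27, D28 → −7.
Net charge = (+7) + (−7) = 0.

0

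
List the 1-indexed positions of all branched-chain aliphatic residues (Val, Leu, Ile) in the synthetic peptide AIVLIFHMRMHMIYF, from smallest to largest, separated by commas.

Matching residues: I2, V3, L4, I5, I13.

2, 3, 4, 5, 13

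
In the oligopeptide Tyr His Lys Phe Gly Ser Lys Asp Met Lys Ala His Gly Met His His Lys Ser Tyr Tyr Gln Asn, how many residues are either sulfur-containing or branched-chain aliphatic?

2

Sulfur-containing: C, M. Branched-chain aliphatic: I, L, V.
Sulfur-containing residues here: Met9, Met14 (2).
Branched-chain aliphatic residues here: none (0).
The two groups share no amino acid, so total = 2 + 0 = 2.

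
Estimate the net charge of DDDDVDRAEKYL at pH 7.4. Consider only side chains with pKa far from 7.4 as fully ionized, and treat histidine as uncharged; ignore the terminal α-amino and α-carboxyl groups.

-4

Near pH 7.4, K and R contribute +1 each, D and E contribute −1 each, and every other side chain (His included, as stated) is uncharged.
Positive (K, R): R7, K10 → +2.
Negative (D, E): D1, D2, D3, D4, D6, E9 → −6.
Net charge = (+2) + (−6) = −4.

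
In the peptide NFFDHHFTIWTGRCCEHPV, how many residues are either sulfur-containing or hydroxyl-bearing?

Sulfur-containing: C, M. Hydroxyl-bearing: S, T, Y.
Sulfur-containing residues here: C14, C15 (2).
Hydroxyl-bearing residues here: T8, T11 (2).
The two groups share no amino acid, so total = 2 + 2 = 4.

4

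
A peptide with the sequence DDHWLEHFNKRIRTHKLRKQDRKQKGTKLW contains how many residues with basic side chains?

13

K, R, and H are the three residues with basic side chains (ε-amine, guanidinium, and imidazole respectively).
Matching residues: H3, H7, K10, R11, R13, H15, K16, R18, K19, R22, K23, K25, K28.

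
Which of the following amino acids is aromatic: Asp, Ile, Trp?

Trp

F, W, and Y each carry an aromatic ring on the side chain.
Of the listed options, only Trp belongs to this group.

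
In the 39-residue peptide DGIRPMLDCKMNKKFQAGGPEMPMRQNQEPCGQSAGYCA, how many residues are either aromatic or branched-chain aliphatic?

4

Aromatic: F, W, Y. Branched-chain aliphatic: I, L, V.
Aromatic residues here: F15, Y37 (2).
Branched-chain aliphatic residues here: I3, L7 (2).
The two groups share no amino acid, so total = 2 + 2 = 4.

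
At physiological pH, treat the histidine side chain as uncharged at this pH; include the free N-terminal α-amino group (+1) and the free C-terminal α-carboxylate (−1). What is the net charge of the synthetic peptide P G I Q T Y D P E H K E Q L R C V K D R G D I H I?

-1

Near pH 7.4, K and R contribute +1 each, D and E contribute −1 each, and every other side chain (His included, as stated) is uncharged.
Positive (K, R): K11, R15, K18, R20 → +4.
Negative (D, E): D7, E9, E12, D19, D22 → −5.
The N-terminus (+1) and C-terminus (−1) cancel.
Net charge = (+4) + (−5) = −1.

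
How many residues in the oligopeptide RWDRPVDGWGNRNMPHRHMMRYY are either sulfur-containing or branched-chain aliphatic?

Sulfur-containing: C, M. Branched-chain aliphatic: I, L, V.
Sulfur-containing residues here: M14, M19, M20 (3).
Branched-chain aliphatic residues here: V6 (1).
The two groups share no amino acid, so total = 3 + 1 = 4.

4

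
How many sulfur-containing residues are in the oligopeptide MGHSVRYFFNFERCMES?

Only Cys (C) and Met (M) have a sulfur atom in the side chain.
Matching residues: M1, C14, M15.

3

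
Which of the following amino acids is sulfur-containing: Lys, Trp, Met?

Met

Cysteine (C, thiol) and methionine (M, thioether) are the two sulfur-containing amino acids.
Of the listed options, only Met belongs to this group.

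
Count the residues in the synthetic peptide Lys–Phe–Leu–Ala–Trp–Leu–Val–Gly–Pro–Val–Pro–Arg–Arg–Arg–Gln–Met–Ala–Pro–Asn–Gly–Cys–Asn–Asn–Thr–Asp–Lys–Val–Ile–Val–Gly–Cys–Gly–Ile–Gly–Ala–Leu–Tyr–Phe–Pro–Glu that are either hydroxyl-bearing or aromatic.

Hydroxyl-bearing: S, T, Y. Aromatic: F, W, Y.
Hydroxyl-bearing residues here: Thr24, Tyr37 (2).
Aromatic residues here: Phe2, Trp5, Tyr37, Phe38 (4).
Y is in both groups, so the 1 Y residue must not be double-counted.
Total = 2 + 4 − 1 = 5.

5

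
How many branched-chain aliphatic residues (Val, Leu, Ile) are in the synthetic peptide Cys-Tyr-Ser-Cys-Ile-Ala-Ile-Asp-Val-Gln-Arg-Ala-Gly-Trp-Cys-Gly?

3

Matching residues: Ile5, Ile7, Val9.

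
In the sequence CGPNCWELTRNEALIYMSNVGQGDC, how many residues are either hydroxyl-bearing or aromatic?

Hydroxyl-bearing: S, T, Y. Aromatic: F, W, Y.
Hydroxyl-bearing residues here: T9, Y16, S18 (3).
Aromatic residues here: W6, Y16 (2).
Y is in both groups, so the 1 Y residue must not be double-counted.
Total = 3 + 2 − 1 = 4.

4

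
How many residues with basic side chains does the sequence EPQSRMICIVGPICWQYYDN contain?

1

Lysine (K), arginine (R), and histidine (H) have basic, nitrogen-containing side chains.
Matching residues: R5.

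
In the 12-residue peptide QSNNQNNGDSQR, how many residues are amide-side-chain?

The amide-side-chain residues are Asn (N) and Gln (Q).
Matching residues: Q1, N3, N4, Q5, N6, N7, Q11.

7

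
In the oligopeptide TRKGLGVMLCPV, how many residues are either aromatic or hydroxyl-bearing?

Aromatic: F, W, Y. Hydroxyl-bearing: S, T, Y.
Aromatic residues here: none (0).
Hydroxyl-bearing residues here: T1 (1).
(Y belongs to both groups, but none appear in this sequence.) Total = 0 + 1 = 1.

1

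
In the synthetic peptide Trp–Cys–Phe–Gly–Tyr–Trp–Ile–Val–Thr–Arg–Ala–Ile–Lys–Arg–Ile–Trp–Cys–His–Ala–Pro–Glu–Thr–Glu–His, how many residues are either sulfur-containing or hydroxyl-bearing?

Sulfur-containing: C, M. Hydroxyl-bearing: S, T, Y.
Sulfur-containing residues here: Cys2, Cys17 (2).
Hydroxyl-bearing residues here: Tyr5, Thr9, Thr22 (3).
The two groups share no amino acid, so total = 2 + 3 = 5.

5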